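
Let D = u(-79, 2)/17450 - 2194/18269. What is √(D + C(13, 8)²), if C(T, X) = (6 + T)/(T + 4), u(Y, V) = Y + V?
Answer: √1321256736005186266/1083899770 ≈ 1.0605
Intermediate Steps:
u(Y, V) = V + Y
C(T, X) = (6 + T)/(4 + T)
D = -39692013/318794050 (D = (2 - 79)/17450 - 2194/18269 = -77*1/17450 - 2194*1/18269 = -77/17450 - 2194/18269 = -39692013/318794050 ≈ -0.12451)
√(D + C(13, 8)²) = √(-39692013/318794050 + ((6 + 13)/(4 + 13))²) = √(-39692013/318794050 + (19/17)²) = √(-39692013/318794050 + 361/289) = √(103613660293/92131480450) = √1321256736005186266/1083899770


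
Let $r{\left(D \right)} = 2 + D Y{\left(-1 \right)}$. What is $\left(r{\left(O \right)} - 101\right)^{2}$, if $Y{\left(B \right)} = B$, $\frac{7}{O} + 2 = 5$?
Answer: $\frac{92416}{9} \approx 10268.0$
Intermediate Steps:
$O = \frac{7}{3}$ ($O = \frac{7}{-2 + 5} = \frac{7}{3} \approx 2.3333$)
$r{\left(D \right)} = 2 - D$ ($r{\left(D \right)} = 2 + D \left(-1\right) = 2 - D$)
$\left(r{\left(O \right)} - 101\right)^{2} = \left(\left(2 - \frac{7}{3}\right) - 101\right)^{2} = \left(- \frac{1}{3} - 101\right)^{2} = \left(- \frac{304}{3}\right)^{2} = \frac{92416}{9}$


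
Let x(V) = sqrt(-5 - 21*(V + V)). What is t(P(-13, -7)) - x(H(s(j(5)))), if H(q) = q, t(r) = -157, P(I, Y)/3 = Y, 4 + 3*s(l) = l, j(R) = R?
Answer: -157 - I*sqrt(19) ≈ -157.0 - 4.3589*I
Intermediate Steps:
s(l) = -4/3 + l/3
P(I, Y) = 3*Y
x(V) = sqrt(-5 - 42*V)
t(P(-13, -7)) - x(H(s(j(5)))) = -157 - sqrt(-5 - 42*(-4/3 + (1/3)*5)) = -157 - sqrt(-5 - 42*(-4/3 + 5/3)) = -157 - sqrt(-5 - 42*1/3) = -157 - sqrt(-5 - 14) = -157 - sqrt(-19) = -157 - I*sqrt(19)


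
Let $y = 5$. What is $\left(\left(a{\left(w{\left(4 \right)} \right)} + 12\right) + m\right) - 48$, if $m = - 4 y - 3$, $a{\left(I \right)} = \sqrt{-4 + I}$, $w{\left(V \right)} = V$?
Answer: $-59$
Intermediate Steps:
$m = -23$ ($m = \left(-4\right) 5 - 3 = -20 - 3 = -23$)
$\left(\left(a{\left(w{\left(4 \right)} \right)} + 12\right) + m\right) - 48 = \left(\left(\sqrt{-4 + 4} + 12\right) - 23\right) - 48 = \left(\left(\sqrt{0} + 12\right) - 23\right) - 48 = \left(\left(0 + 12\right) - 23\right) - 48 = \left(12 - 23\right) - 48 = -11 - 48 = -59$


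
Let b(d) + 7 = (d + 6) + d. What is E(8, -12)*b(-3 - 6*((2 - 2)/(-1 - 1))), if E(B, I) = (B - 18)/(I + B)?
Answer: -35/2 ≈ -17.500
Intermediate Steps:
E(B, I) = (-18 + B)/(B + I)
b(d) = -1 + 2*d (b(d) = -7 + ((d + 6) + d) = -7 + ((6 + d) + d) = -7 + (6 + 2*d) = -1 + 2*d)
E(8, -12)*b(-3 - 6*((2 - 2)/(-1 - 1))) = ((-18 + 8)/(8 - 12))*(-1 + 2*(-3 - 6*((2 - 2)/(-1 - 1)))) = (-10/(-4))*(-1 + 2*(-3 - 6*(0/(-2)))) = (-¼*(-10))*(-1 + 2*(-3 - 6*(0*(-½)))) = 5*(-1 + 2*(-3 - 6*0))/2 = 5*(-1 + 2*(-3 - 0))/2 = 5*(-1 + 2*(-3 - 1*0))/2 = 5*(-1 + 2*(-3 + 0))/2 = 5*(-1 + 2*(-3))/2 = 5*(-1 - 6)/2 = (5/2)*(-7) = -35/2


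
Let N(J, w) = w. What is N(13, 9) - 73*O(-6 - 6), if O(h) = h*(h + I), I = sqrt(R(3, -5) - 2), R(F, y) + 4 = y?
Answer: -10503 + 876*I*sqrt(11) ≈ -10503.0 + 2905.4*I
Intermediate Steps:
R(F, y) = -4 + y
I = I*sqrt(11) (I = sqrt((-4 - 5) - 2) = sqrt(-9 - 2) = sqrt(-11) = I*sqrt(11) ≈ 3.3166*I)
O(h) = h*(h + I*sqrt(11))
N(13, 9) - 73*O(-6 - 6) = 9 - 73*(-6 - 6)*((-6 - 6) + I*sqrt(11)) = 9 - (-876)*(-12 + I*sqrt(11)) = 9 - 73*(144 - 12*I*sqrt(11)) = 9 + (-10512 + 876*I*sqrt(11)) = -10503 + 876*I*sqrt(11)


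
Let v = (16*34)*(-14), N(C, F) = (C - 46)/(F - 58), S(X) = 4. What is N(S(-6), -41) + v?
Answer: -251314/33 ≈ -7615.6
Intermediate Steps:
N(C, F) = (-46 + C)/(-58 + F)
v = -7616 (v = 544*(-14) = -7616)
N(S(-6), -41) + v = (-46 + 4)/(-58 - 41) - 7616 = -42/(-99) - 7616 = -1/99*(-42) - 7616 = 14/33 - 7616 = -251314/33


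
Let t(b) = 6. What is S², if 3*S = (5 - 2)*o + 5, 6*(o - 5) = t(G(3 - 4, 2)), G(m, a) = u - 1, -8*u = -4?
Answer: 529/9 ≈ 58.778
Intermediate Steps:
u = ½ (u = -⅛*(-4) = ½ ≈ 0.50000)
G(m, a) = -½ (G(m, a) = ½ - 1 = -½)
o = 6 (o = 5 + (⅙)*6 = 5 + 1 = 6)
S = 23/3 (S = ((5 - 2)*6 + 5)/3 = (3*6 + 5)/3 = (18 + 5)/3 = (⅓)*23 = 23/3 ≈ 7.6667)
S² = (23/3)² = 529/9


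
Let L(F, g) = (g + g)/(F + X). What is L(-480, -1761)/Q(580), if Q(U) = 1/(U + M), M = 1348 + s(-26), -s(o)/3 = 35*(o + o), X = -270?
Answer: 4336756/125 ≈ 34694.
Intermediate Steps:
s(o) = -210*o (s(o) = -105*(o + o) = -105*2*o = -210*o)
L(F, g) = 2*g/(-270 + F) (L(F, g) = (g + g)/(F - 270) = (2*g)/(-270 + F) = 2*g/(-270 + F))
M = 6808 (M = 1348 - 210*(-26) = 1348 + 5460 = 6808)
Q(U) = 1/(6808 + U) (Q(U) = 1/(U + 6808) = 1/(6808 + U))
L(-480, -1761)/Q(580) = (2*(-1761)/(-270 - 480))/(1/(6808 + 580)) = (2*(-1761)/(-750))/(1/7388) = (2*(-1761)*(-1/750))/(1/7388) = (587/125)*7388 = 4336756/125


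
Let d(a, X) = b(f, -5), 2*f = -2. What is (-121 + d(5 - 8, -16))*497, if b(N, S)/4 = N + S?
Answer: -72065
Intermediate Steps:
f = -1 (f = (1/2)*(-2) = -1)
b(N, S) = 4*N + 4*S (b(N, S) = 4*(N + S) = 4*N + 4*S)
d(a, X) = -24 (d(a, X) = 4*(-1) + 4*(-5) = -4 - 20 = -24)
(-121 + d(5 - 8, -16))*497 = (-121 - 24)*497 = -145*497 = -72065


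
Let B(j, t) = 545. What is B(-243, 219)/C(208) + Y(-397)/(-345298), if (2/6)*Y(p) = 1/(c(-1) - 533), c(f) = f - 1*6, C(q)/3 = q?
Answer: 1411405601/1615994640 ≈ 0.87340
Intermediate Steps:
C(q) = 3*q
c(f) = -6 + f (c(f) = f - 6 = -6 + f)
Y(p) = -1/180 (Y(p) = 3/((-6 - 1) - 533) = 3/(-7 - 533) = 3/(-540) = 3*(-1/540) = -1/180)
B(-243, 219)/C(208) + Y(-397)/(-345298) = 545/((3*208)) - 1/180/(-345298) = 545/624 - 1/180*(-1/345298) = 545*(1/624) + 1/62153640 = 545/624 + 1/62153640 = 1411405601/1615994640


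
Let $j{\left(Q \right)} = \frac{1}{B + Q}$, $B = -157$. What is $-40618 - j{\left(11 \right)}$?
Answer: $- \frac{5930227}{146} \approx -40618.0$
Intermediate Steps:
$j{\left(Q \right)} = \frac{1}{-157 + Q}$
$-40618 - j{\left(11 \right)} = -40618 - \frac{1}{-157 + 11} = -40618 - \frac{1}{-146} = -40618 - - \frac{1}{146} = -40618 + \frac{1}{146} = - \frac{5930227}{146}$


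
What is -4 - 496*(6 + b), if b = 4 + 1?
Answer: -5460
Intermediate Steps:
b = 5
-4 - 496*(6 + b) = -4 - 496*(6 + 5) = -4 - 496*11 = -4 - 124*44 = -4 - 5456 = -5460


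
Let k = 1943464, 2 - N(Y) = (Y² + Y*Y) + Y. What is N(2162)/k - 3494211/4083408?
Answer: -267698715091/47237835984 ≈ -5.6670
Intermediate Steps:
N(Y) = 2 - Y - 2*Y² (N(Y) = 2 - ((Y² + Y*Y) + Y) = 2 - ((Y² + Y²) + Y) = 2 - (2*Y² + Y) = 2 - (Y + 2*Y²) = 2 + (-Y - 2*Y²) = 2 - Y - 2*Y²)
N(2162)/k - 3494211/4083408 = (2 - 1*2162 - 2*2162²)/1943464 - 3494211/4083408 = (2 - 2162 - 2*4674244)*(1/1943464) - 3494211*1/4083408 = (2 - 2162 - 9348488)*(1/1943464) - 166391/194448 = -9350648*1/1943464 - 166391/194448 = -1168831/242933 - 166391/194448 = -267698715091/47237835984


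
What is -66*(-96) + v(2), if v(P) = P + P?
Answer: 6340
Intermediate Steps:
v(P) = 2*P
-66*(-96) + v(2) = -66*(-96) + 2*2 = 6336 + 4 = 6340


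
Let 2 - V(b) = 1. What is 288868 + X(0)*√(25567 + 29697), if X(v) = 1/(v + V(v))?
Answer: 288868 + 4*√3454 ≈ 2.8910e+5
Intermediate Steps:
V(b) = 1 (V(b) = 2 - 1*1 = 2 - 1 = 1)
X(v) = 1/(1 + v) (X(v) = 1/(v + 1) = 1/(1 + v))
288868 + X(0)*√(25567 + 29697) = 288868 + √(25567 + 29697)/(1 + 0) = 288868 + √55264/1 = 288868 + 1*(4*√3454) = 288868 + 4*√3454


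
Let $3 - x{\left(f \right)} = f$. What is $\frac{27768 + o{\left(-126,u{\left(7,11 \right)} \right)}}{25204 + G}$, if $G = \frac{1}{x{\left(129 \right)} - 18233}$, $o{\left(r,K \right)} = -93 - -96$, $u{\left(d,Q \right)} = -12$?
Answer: $\frac{509847789}{462720235} \approx 1.1018$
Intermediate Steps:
$x{\left(f \right)} = 3 - f$
$o{\left(r,K \right)} = 3$ ($o{\left(r,K \right)} = -93 + 96 = 3$)
$G = - \frac{1}{18359}$ ($G = \frac{1}{\left(3 - 129\right) - 18233} = \frac{1}{-126 - 18233} = \frac{1}{-18359} = - \frac{1}{18359} \approx -5.4469 \cdot 10^{-5}$)
$\frac{27768 + o{\left(-126,u{\left(7,11 \right)} \right)}}{25204 + G} = \frac{27768 + 3}{25204 - \frac{1}{18359}} = \frac{27771}{\frac{462720235}{18359}} = 27771 \cdot \frac{18359}{462720235} = \frac{509847789}{462720235}$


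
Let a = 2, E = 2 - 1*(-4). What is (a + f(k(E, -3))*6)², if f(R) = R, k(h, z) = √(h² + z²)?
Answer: 1624 + 72*√5 ≈ 1785.0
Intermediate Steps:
E = 6 (E = 2 + 4 = 6)
(a + f(k(E, -3))*6)² = (2 + √(6² + (-3)²)*6)² = (2 + √(36 + 9)*6)² = (2 + √45*6)² = (2 + (3*√5)*6)² = (2 + 18*√5)²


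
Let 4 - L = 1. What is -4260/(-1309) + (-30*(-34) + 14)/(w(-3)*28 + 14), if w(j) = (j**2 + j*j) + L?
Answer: 279859/56287 ≈ 4.9720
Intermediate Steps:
L = 3 (L = 4 - 1*1 = 4 - 1 = 3)
w(j) = 3 + 2*j**2 (w(j) = (j**2 + j*j) + 3 = (j**2 + j**2) + 3 = 2*j**2 + 3 = 3 + 2*j**2)
-4260/(-1309) + (-30*(-34) + 14)/(w(-3)*28 + 14) = -4260/(-1309) + (-30*(-34) + 14)/((3 + 2*(-3)**2)*28 + 14) = -4260*(-1/1309) + (1020 + 14)/((3 + 2*9)*28 + 14) = 4260/1309 + 1034/((3 + 18)*28 + 14) = 4260/1309 + 1034/(21*28 + 14) = 4260/1309 + 1034/(588 + 14) = 4260/1309 + 1034/602 = 4260/1309 + 1034*(1/602) = 4260/1309 + 517/301 = 279859/56287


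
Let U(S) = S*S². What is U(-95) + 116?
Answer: -857259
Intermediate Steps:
U(S) = S³
U(-95) + 116 = (-95)³ + 116 = -857375 + 116 = -857259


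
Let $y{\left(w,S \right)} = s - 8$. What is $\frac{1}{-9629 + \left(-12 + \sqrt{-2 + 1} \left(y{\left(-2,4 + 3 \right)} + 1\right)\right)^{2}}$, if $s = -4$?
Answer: $- \frac{1601}{15390822} - \frac{22 i}{7695411} \approx -0.00010402 - 2.8588 \cdot 10^{-6} i$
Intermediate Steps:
$y{\left(w,S \right)} = -12$ ($y{\left(w,S \right)} = -4 - 8 = -12$)
$\frac{1}{-9629 + \left(-12 + \sqrt{-2 + 1} \left(y{\left(-2,4 + 3 \right)} + 1\right)\right)^{2}} = \frac{1}{-9629 + \left(-12 + \sqrt{-2 + 1} \left(-12 + 1\right)\right)^{2}} = \frac{1}{-9629 + \left(-12 + \sqrt{-1} \left(-11\right)\right)^{2}} = \frac{1}{-9629 + \left(-12 + i \left(-11\right)\right)^{2}} = \frac{1}{-9629 + \left(-12 - 11 i\right)^{2}}$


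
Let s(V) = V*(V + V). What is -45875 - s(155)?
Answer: -93925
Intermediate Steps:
s(V) = 2*V² (s(V) = V*(2*V) = 2*V²)
-45875 - s(155) = -45875 - 2*155² = -45875 - 2*24025 = -45875 - 1*48050 = -45875 - 48050 = -93925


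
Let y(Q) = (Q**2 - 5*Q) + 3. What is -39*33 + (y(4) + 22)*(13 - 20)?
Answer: -1434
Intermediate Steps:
y(Q) = 3 + Q**2 - 5*Q
-39*33 + (y(4) + 22)*(13 - 20) = -39*33 + ((3 + 4**2 - 5*4) + 22)*(13 - 20) = -1287 + ((3 + 16 - 20) + 22)*(-7) = -1287 + (-1 + 22)*(-7) = -1287 + 21*(-7) = -1287 - 147 = -1434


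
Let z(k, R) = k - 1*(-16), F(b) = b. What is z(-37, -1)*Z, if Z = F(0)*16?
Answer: 0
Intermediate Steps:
z(k, R) = 16 + k (z(k, R) = k + 16 = 16 + k)
Z = 0 (Z = 0*16 = 0)
z(-37, -1)*Z = (16 - 37)*0 = -21*0 = 0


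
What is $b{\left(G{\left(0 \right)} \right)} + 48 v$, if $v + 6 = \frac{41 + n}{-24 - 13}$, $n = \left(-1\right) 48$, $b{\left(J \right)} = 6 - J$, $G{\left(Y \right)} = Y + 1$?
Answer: $- \frac{10135}{37} \approx -273.92$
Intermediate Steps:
$G{\left(Y \right)} = 1 + Y$
$n = -48$
$v = - \frac{215}{37}$ ($v = -6 + \frac{41 - 48}{-24 - 13} = -6 - \frac{7}{-37} = -6 - - \frac{7}{37} = -6 + \frac{7}{37} = - \frac{215}{37} \approx -5.8108$)
$b{\left(G{\left(0 \right)} \right)} + 48 v = \left(6 - \left(1 + 0\right)\right) + 48 \left(- \frac{215}{37}\right) = \left(6 - 1\right) - \frac{10320}{37} = 5 - \frac{10320}{37} = - \frac{10135}{37}$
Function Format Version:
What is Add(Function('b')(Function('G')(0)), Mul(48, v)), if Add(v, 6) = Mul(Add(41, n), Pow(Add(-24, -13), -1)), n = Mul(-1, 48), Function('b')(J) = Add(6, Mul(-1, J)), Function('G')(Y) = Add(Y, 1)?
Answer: Rational(-10135, 37) ≈ -273.92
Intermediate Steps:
Function('G')(Y) = Add(1, Y)
n = -48
v = Rational(-215, 37) (v = Add(-6, Mul(Add(41, -48), Pow(Add(-24, -13), -1))) = Add(-6, Mul(-7, Pow(-37, -1))) = Add(-6, Mul(-7, Rational(-1, 37))) = Add(-6, Rational(7, 37)) = Rational(-215, 37) ≈ -5.8108)
Add(Function('b')(Function('G')(0)), Mul(48, v)) = Add(Add(6, Mul(-1, Add(1, 0))), Mul(48, Rational(-215, 37))) = Add(Add(6, Mul(-1, 1)), Rational(-10320, 37)) = Add(Add(6, -1), Rational(-10320, 37)) = Add(5, Rational(-10320, 37)) = Rational(-10135, 37)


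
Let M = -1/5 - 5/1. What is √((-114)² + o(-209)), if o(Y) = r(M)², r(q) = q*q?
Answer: 2*√2144869/25 ≈ 117.16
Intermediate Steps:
M = -26/5 (M = -1*⅕ - 5*1 = -⅕ - 5 = -26/5 ≈ -5.2000)
r(q) = q²
o(Y) = 456976/625 (o(Y) = ((-26/5)²)² = (676/25)² = 456976/625)
√((-114)² + o(-209)) = √((-114)² + 456976/625) = √(12996 + 456976/625) = √(8579476/625) = 2*√2144869/25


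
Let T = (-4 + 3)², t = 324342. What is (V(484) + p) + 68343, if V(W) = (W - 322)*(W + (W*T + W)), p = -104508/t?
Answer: 5469967967/18019 ≈ 3.0357e+5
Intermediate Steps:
p = -5806/18019 (p = -104508/324342 = -104508*1/324342 = -5806/18019 ≈ -0.32222)
T = 1 (T = (-1)² = 1)
V(W) = 3*W*(-322 + W) (V(W) = (W - 322)*(W + (W*1 + W)) = (-322 + W)*(W + (W + W)) = (-322 + W)*(W + 2*W) = (-322 + W)*(3*W) = 3*W*(-322 + W))
(V(484) + p) + 68343 = (3*484*(-322 + 484) - 5806/18019) + 68343 = (3*484*162 - 5806/18019) + 68343 = (235224 - 5806/18019) + 68343 = 4238495450/18019 + 68343 = 5469967967/18019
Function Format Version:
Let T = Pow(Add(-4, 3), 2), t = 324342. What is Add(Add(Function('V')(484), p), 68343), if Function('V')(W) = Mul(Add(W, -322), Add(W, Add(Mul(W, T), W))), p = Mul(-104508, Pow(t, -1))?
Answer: Rational(5469967967, 18019) ≈ 3.0357e+5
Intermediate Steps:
p = Rational(-5806, 18019) (p = Mul(-104508, Pow(324342, -1)) = Mul(-104508, Rational(1, 324342)) = Rational(-5806, 18019) ≈ -0.32222)
T = 1 (T = Pow(-1, 2) = 1)
Function('V')(W) = Mul(3, W, Add(-322, W)) (Function('V')(W) = Mul(Add(W, -322), Add(W, Add(Mul(W, 1), W))) = Mul(Add(-322, W), Add(W, Add(W, W))) = Mul(Add(-322, W), Add(W, Mul(2, W))) = Mul(Add(-322, W), Mul(3, W)) = Mul(3, W, Add(-322, W)))
Add(Add(Function('V')(484), p), 68343) = Add(Add(Mul(3, 484, Add(-322, 484)), Rational(-5806, 18019)), 68343) = Add(Add(Mul(3, 484, 162), Rational(-5806, 18019)), 68343) = Add(Add(235224, Rational(-5806, 18019)), 68343) = Add(Rational(4238495450, 18019), 68343) = Rational(5469967967, 18019)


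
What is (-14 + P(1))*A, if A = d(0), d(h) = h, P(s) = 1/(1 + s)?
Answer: 0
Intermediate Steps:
A = 0
(-14 + P(1))*A = (-14 + 1/(1 + 1))*0 = (-14 + 1/2)*0 = (-14 + ½)*0 = -27/2*0 = 0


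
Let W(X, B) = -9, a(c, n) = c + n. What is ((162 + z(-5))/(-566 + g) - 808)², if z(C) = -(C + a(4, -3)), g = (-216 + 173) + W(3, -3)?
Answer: 62377560025/95481 ≈ 6.5330e+5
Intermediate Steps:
g = -52 (g = (-216 + 173) - 9 = -43 - 9 = -52)
z(C) = -1 - C (z(C) = -(C + (4 - 3)) = -(C + 1) = -(1 + C) = -1 - C)
((162 + z(-5))/(-566 + g) - 808)² = ((162 + (-1 - 1*(-5)))/(-566 - 52) - 808)² = ((162 + (-1 + 5))/(-618) - 808)² = ((162 + 4)*(-1/618) - 808)² = (166*(-1/618) - 808)² = (-83/309 - 808)² = (-249755/309)² = 62377560025/95481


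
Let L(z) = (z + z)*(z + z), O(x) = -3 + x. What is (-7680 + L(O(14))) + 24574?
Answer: 17378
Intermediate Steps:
L(z) = 4*z² (L(z) = (2*z)*(2*z) = 4*z²)
(-7680 + L(O(14))) + 24574 = (-7680 + 4*(-3 + 14)²) + 24574 = (-7680 + 4*11²) + 24574 = (-7680 + 4*121) + 24574 = (-7680 + 484) + 24574 = -7196 + 24574 = 17378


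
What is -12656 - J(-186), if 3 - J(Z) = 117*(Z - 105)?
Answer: -46706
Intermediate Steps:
J(Z) = 12288 - 117*Z (J(Z) = 3 - 117*(Z - 105) = 3 - 117*(-105 + Z) = 3 - (-12285 + 117*Z) = 3 + (12285 - 117*Z) = 12288 - 117*Z)
-12656 - J(-186) = -12656 - (12288 - 117*(-186)) = -12656 - (12288 + 21762) = -12656 - 1*34050 = -12656 - 34050 = -46706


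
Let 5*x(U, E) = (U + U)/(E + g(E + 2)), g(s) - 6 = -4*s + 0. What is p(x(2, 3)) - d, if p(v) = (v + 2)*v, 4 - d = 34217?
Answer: 103493901/3025 ≈ 34213.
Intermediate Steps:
g(s) = 6 - 4*s (g(s) = 6 + (-4*s + 0) = 6 - 4*s)
x(U, E) = 2*U/(5*(-2 - 3*E)) (x(U, E) = ((U + U)/(E + (6 - 4*(E + 2))))/5 = ((2*U)/(E + (6 - 4*(2 + E))))/5 = ((2*U)/(E + (6 + (-8 - 4*E))))/5 = ((2*U)/(E + (-2 - 4*E)))/5 = ((2*U)/(-2 - 3*E))/5 = (2*U/(-2 - 3*E))/5 = 2*U/(5*(-2 - 3*E)))
d = -34213 (d = 4 - 1*34217 = 4 - 34217 = -34213)
p(v) = v*(2 + v) (p(v) = (2 + v)*v = v*(2 + v))
p(x(2, 3)) - d = ((2/5)*2/(-2 - 3*3))*(2 + (2/5)*2/(-2 - 3*3)) - 1*(-34213) = ((2/5)*2/(-2 - 9))*(2 + (2/5)*2/(-2 - 9)) + 34213 = ((2/5)*2/(-11))*(2 + (2/5)*2/(-11)) + 34213 = ((2/5)*2*(-1/11))*(2 + (2/5)*2*(-1/11)) + 34213 = -4*(2 - 4/55)/55 + 34213 = -4/55*106/55 + 34213 = -424/3025 + 34213 = 103493901/3025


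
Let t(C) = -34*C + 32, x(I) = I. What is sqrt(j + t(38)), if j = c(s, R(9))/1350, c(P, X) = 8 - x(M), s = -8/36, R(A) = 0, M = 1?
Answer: I*sqrt(10205958)/90 ≈ 35.496*I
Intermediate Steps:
s = -2/9 (s = -8*1/36 = -2/9 ≈ -0.22222)
c(P, X) = 7 (c(P, X) = 8 - 1*1 = 8 - 1 = 7)
t(C) = 32 - 34*C
j = 7/1350 ≈ 0.0051852
sqrt(j + t(38)) = sqrt(7/1350 + (32 - 34*38)) = sqrt(7/1350 + (32 - 1292)) = sqrt(7/1350 - 1260) = sqrt(-1700993/1350) = I*sqrt(10205958)/90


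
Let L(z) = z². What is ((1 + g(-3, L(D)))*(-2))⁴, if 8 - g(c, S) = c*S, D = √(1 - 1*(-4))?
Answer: 5308416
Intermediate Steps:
D = √5 (D = √(1 + 4) = √5 ≈ 2.2361)
g(c, S) = 8 - S*c (g(c, S) = 8 - c*S = 8 - S*c)
((1 + g(-3, L(D)))*(-2))⁴ = ((1 + (8 - 1*(√5)²*(-3)))*(-2))⁴ = ((1 + (8 - 1*5*(-3)))*(-2))⁴ = ((1 + (8 + 15))*(-2))⁴ = ((1 + 23)*(-2))⁴ = (24*(-2))⁴ = (-48)⁴ = 5308416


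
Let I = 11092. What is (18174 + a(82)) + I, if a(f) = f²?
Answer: 35990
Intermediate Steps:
(18174 + a(82)) + I = (18174 + 82²) + 11092 = (18174 + 6724) + 11092 = 24898 + 11092 = 35990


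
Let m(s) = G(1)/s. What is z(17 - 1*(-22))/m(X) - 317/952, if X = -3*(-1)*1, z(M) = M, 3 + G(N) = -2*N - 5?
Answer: -57277/4760 ≈ -12.033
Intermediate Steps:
G(N) = -8 - 2*N (G(N) = -3 + (-2*N - 5) = -3 + (-5 - 2*N) = -8 - 2*N)
X = 3 (X = 3*1 = 3)
m(s) = -10/s (m(s) = (-8 - 2*1)/s = (-8 - 2)/s = -10/s)
z(17 - 1*(-22))/m(X) - 317/952 = (17 - 1*(-22))/((-10/3)) - 317/952 = (17 + 22)/((-10*⅓)) - 317*1/952 = 39/(-10/3) - 317/952 = 39*(-3/10) - 317/952 = -117/10 - 317/952 = -57277/4760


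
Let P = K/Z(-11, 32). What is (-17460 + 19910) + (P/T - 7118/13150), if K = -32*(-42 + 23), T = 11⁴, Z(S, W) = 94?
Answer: 11082418766057/4524435025 ≈ 2449.5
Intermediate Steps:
T = 14641
K = 608 (K = -32*(-19) = 608)
P = 304/47 (P = 608/94 = 608*(1/94) = 304/47 ≈ 6.4681)
(-17460 + 19910) + (P/T - 7118/13150) = (-17460 + 19910) + ((304/47)/14641 - 7118/13150) = 2450 + ((304/47)*(1/14641) - 7118*1/13150) = 2450 + (304/688127 - 3559/6575) = 2450 - 2447045193/4524435025 = 11082418766057/4524435025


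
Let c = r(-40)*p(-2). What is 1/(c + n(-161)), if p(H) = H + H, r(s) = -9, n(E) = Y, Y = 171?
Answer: 1/207 ≈ 0.0048309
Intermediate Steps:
n(E) = 171
p(H) = 2*H
c = 36 (c = -18*(-2) = -9*(-4) = 36)
1/(c + n(-161)) = 1/(36 + 171) = 1/207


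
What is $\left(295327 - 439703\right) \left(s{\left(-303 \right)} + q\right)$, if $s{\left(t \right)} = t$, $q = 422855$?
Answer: $-61006367552$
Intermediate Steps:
$\left(295327 - 439703\right) \left(s{\left(-303 \right)} + q\right) = \left(295327 - 439703\right) \left(-303 + 422855\right) = \left(-144376\right) 422552 = -61006367552$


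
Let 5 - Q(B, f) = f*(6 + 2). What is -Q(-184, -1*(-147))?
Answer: 1171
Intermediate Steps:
Q(B, f) = 5 - 8*f (Q(B, f) = 5 - f*(6 + 2) = 5 - f*8 = 5 - 8*f)
-Q(-184, -1*(-147)) = -(5 - (-8)*(-147)) = -(5 - 8*147) = -(5 - 1176) = -1*(-1171) = 1171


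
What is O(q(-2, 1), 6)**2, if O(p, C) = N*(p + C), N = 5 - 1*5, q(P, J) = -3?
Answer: 0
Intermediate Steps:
N = 0 (N = 5 - 5 = 0)
O(p, C) = 0 (O(p, C) = 0*(p + C) = 0*(C + p) = 0)
O(q(-2, 1), 6)**2 = 0**2 = 0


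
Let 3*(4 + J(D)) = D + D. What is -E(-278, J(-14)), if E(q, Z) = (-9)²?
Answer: -81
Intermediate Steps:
J(D) = -4 + 2*D/3 (J(D) = -4 + (D + D)/3 = -4 + (2*D)/3 = -4 + 2*D/3)
E(q, Z) = 81
-E(-278, J(-14)) = -1*81 = -81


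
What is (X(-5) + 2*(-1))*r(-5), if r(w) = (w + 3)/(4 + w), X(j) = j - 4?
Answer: -22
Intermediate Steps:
X(j) = -4 + j
r(w) = (3 + w)/(4 + w)
(X(-5) + 2*(-1))*r(-5) = ((-4 - 5) + 2*(-1))*((3 - 5)/(4 - 5)) = (-9 - 2)*(-2/(-1)) = -(-11)*(-2) = -11*2 = -22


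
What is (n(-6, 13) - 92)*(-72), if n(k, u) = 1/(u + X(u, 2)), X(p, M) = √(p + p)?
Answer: 72792/11 + 72*√26/143 ≈ 6620.0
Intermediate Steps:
X(p, M) = √2*√p (X(p, M) = √(2*p) = √2*√p)
n(k, u) = 1/(u + √2*√u)
(n(-6, 13) - 92)*(-72) = (1/(13 + √2*√13) - 92)*(-72) = (1/(13 + √26) - 92)*(-72) = (-92 + 1/(13 + √26))*(-72) = 6624 - 72/(13 + √26)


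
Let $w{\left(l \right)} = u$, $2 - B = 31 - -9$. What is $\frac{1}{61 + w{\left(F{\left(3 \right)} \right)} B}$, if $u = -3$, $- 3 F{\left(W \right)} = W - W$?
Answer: $\frac{1}{175} \approx 0.0057143$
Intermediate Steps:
$F{\left(W \right)} = 0$ ($F{\left(W \right)} = - \frac{W - W}{3} = \left(- \frac{1}{3}\right) 0 = 0$)
$B = -38$ ($B = 2 - \left(31 - -9\right) = 2 - \left(31 + 9\right) = 2 - 40 = -38$)
$w{\left(l \right)} = -3$
$\frac{1}{61 + w{\left(F{\left(3 \right)} \right)} B} = \frac{1}{61 - -114} = \frac{1}{61 + 114} = \frac{1}{175}$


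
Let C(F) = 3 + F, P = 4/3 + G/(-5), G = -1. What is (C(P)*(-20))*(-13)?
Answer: 3536/3 ≈ 1178.7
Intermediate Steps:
P = 23/15 (P = 4/3 - 1/(-5) = 4*(⅓) - 1*(-⅕) = 4/3 + ⅕ = 23/15 ≈ 1.5333)
(C(P)*(-20))*(-13) = ((3 + 23/15)*(-20))*(-13) = ((68/15)*(-20))*(-13) = -272/3*(-13) = 3536/3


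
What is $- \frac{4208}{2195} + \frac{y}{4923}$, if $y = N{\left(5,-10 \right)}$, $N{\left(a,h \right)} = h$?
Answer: $- \frac{20737934}{10805985} \approx -1.9191$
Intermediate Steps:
$y = -10$
$- \frac{4208}{2195} + \frac{y}{4923} = - \frac{4208}{2195} - \frac{10}{4923} = - \frac{20737934}{10805985}$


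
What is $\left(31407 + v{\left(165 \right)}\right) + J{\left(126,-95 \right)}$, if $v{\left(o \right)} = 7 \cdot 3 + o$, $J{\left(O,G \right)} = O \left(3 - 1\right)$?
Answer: $31845$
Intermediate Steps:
$J{\left(O,G \right)} = 2 O$ ($J{\left(O,G \right)} = O 2 = 2 O$)
$v{\left(o \right)} = 21 + o$
$\left(31407 + v{\left(165 \right)}\right) + J{\left(126,-95 \right)} = \left(31407 + \left(21 + 165\right)\right) + 2 \cdot 126 = \left(31407 + 186\right) + 252 = 31593 + 252 = 31845$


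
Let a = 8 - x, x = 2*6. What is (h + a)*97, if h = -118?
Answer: -11834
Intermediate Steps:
x = 12
a = -4 (a = 8 - 1*12 = 8 - 12 = -4)
(h + a)*97 = (-118 - 4)*97 = -122*97 = -11834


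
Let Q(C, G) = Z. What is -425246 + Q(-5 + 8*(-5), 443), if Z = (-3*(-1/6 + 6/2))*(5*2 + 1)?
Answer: -850679/2 ≈ -4.2534e+5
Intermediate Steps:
Z = -187/2 (Z = (-3*(-1*⅙ + 6*(½)))*(10 + 1) = -3*(-⅙ + 3)*11 = -3*17/6*11 = -17/2*11 = -187/2 ≈ -93.500)
Q(C, G) = -187/2
-425246 + Q(-5 + 8*(-5), 443) = -425246 - 187/2 = -850679/2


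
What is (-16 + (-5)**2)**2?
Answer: 81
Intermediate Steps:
(-16 + (-5)**2)**2 = (-16 + 25)**2 = 9**2 = 81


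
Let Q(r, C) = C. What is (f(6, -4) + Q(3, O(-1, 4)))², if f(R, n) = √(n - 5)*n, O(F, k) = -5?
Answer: -119 + 120*I ≈ -119.0 + 120.0*I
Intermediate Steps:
f(R, n) = n*√(-5 + n) (f(R, n) = √(-5 + n)*n = n*√(-5 + n))
(f(6, -4) + Q(3, O(-1, 4)))² = (-4*√(-5 - 4) - 5)² = (-12*I - 5)² = (-5 - 12*I)²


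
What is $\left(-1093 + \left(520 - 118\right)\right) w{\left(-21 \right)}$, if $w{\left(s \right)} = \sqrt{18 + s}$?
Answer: $- 691 i \sqrt{3} \approx - 1196.8 i$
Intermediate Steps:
$\left(-1093 + \left(520 - 118\right)\right) w{\left(-21 \right)} = \left(-1093 + \left(520 - 118\right)\right) \sqrt{18 - 21} = \left(-1093 + 402\right) \sqrt{-3} = - 691 i \sqrt{3}$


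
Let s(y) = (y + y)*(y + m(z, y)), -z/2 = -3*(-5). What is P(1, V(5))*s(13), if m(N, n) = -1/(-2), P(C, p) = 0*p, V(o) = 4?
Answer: 0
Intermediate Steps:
P(C, p) = 0
z = -30 (z = -(-6)*(-5) = -2*15 = -30)
m(N, n) = ½ (m(N, n) = -1*(-½) = ½)
s(y) = 2*y*(½ + y) (s(y) = (y + y)*(y + ½) = (2*y)*(½ + y) = 2*y*(½ + y))
P(1, V(5))*s(13) = 0*(13*(1 + 2*13)) = 0*(13*(1 + 26)) = 0*(13*27) = 0*351 = 0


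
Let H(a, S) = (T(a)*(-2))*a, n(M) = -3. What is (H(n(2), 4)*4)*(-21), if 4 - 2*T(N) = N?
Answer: -1764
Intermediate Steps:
T(N) = 2 - N/2
H(a, S) = a*(-4 + a) (H(a, S) = ((2 - a/2)*(-2))*a = (-4 + a)*a = a*(-4 + a))
(H(n(2), 4)*4)*(-21) = (-3*(-4 - 3)*4)*(-21) = (-3*(-7)*4)*(-21) = (21*4)*(-21) = 84*(-21) = -1764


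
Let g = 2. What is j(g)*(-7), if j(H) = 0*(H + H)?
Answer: 0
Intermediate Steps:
j(H) = 0 (j(H) = 0*(2*H) = 0)
j(g)*(-7) = 0*(-7) = 0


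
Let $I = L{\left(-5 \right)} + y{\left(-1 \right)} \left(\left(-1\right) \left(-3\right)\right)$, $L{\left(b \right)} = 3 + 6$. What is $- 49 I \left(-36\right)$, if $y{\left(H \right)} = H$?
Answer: $10584$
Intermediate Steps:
$L{\left(b \right)} = 9$
$I = 6$ ($I = 9 - \left(-1\right) \left(-3\right) = 9 - 3 = 6$)
$- 49 I \left(-36\right) = \left(-49\right) 6 \left(-36\right) = \left(-294\right) \left(-36\right) = 10584$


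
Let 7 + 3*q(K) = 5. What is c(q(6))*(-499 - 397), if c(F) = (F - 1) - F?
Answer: 896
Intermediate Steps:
q(K) = -⅔ (q(K) = -7/3 + (⅓)*5 = -7/3 + 5/3 = -⅔)
c(F) = -1 (c(F) = (-1 + F) - F = -1)
c(q(6))*(-499 - 397) = -(-499 - 397) = -1*(-896) = 896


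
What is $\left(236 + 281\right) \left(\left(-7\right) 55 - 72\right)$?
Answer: $-236269$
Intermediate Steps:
$\left(236 + 281\right) \left(\left(-7\right) 55 - 72\right) = 517 \left(-385 - 72\right) = 517 \left(-457\right) = -236269$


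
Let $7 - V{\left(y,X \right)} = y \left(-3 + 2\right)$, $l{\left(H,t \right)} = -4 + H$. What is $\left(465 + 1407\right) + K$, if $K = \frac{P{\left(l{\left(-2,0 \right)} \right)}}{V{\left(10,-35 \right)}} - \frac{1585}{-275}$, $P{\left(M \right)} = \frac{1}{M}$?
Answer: $\frac{10534199}{5610} \approx 1877.8$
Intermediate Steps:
$V{\left(y,X \right)} = 7 + y$ ($V{\left(y,X \right)} = 7 - y \left(-3 + 2\right) = 7 - y \left(-1\right) = 7 - - y = 7 + y$)
$K = \frac{32279}{5610}$ ($K = \frac{1}{\left(-4 - 2\right) \left(7 + 10\right)} - \frac{1585}{-275} = \frac{1}{\left(-6\right) 17} - - \frac{317}{55} = \left(- \frac{1}{6}\right) \frac{1}{17} + \frac{317}{55} = - \frac{1}{102} + \frac{317}{55} = \frac{32279}{5610} \approx 5.7538$)
$\left(465 + 1407\right) + K = \left(465 + 1407\right) + \frac{32279}{5610} = 1872 + \frac{32279}{5610} = \frac{10534199}{5610}$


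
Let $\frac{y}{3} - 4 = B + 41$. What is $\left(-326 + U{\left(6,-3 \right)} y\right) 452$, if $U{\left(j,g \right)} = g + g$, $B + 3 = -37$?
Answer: $-188032$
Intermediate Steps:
$B = -40$ ($B = -3 - 37 = -40$)
$U{\left(j,g \right)} = 2 g$
$y = 15$ ($y = 12 + 3 \left(-40 + 41\right) = 12 + 3 \cdot 1 = 12 + 3 = 15$)
$\left(-326 + U{\left(6,-3 \right)} y\right) 452 = \left(-326 + 2 \left(-3\right) 15\right) 452 = \left(-326 - 90\right) 452 = \left(-416\right) 452 = -188032$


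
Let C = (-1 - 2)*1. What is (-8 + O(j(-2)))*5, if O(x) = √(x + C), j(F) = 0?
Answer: -40 + 5*I*√3 ≈ -40.0 + 8.6602*I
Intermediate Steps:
C = -3 (C = -3*1 = -3)
O(x) = √(-3 + x) (O(x) = √(x - 3) = √(-3 + x))
(-8 + O(j(-2)))*5 = (-8 + √(-3 + 0))*5 = (-8 + √(-3))*5 = (-8 + I*√3)*5 = -40 + 5*I*√3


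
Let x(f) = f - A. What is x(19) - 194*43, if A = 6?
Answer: -8329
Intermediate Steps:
x(f) = -6 + f (x(f) = f - 1*6 = f - 6 = -6 + f)
x(19) - 194*43 = (-6 + 19) - 194*43 = 13 - 8342 = -8329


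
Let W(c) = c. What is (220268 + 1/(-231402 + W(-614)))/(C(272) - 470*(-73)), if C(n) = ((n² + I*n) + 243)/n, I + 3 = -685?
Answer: 5678411143/873795287 ≈ 6.4986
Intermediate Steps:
I = -688 (I = -3 - 685 = -688)
C(n) = (243 + n² - 688*n)/n (C(n) = ((n² - 688*n) + 243)/n = (243 + n² - 688*n)/n)
(220268 + 1/(-231402 + W(-614)))/(C(272) - 470*(-73)) = (220268 + 1/(-231402 - 614))/((-688 + 272 + 243/272) - 470*(-73)) = (220268 + 1/(-232016))/((-688 + 272 + 243*(1/272)) + 34310) = (220268 - 1/232016)/((-688 + 272 + 243/272) + 34310) = 51105700287/(232016*(-112909/272 + 34310)) = 51105700287/(232016*(9219411/272)) = (51105700287/232016)*(272/9219411) = 5678411143/873795287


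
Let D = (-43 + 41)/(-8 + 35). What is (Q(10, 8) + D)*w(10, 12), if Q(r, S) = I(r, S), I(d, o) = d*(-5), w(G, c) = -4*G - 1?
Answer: 55432/27 ≈ 2053.0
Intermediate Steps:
w(G, c) = -1 - 4*G
I(d, o) = -5*d
D = -2/27 ≈ -0.074074
Q(r, S) = -5*r
(Q(10, 8) + D)*w(10, 12) = (-5*10 - 2/27)*(-1 - 4*10) = (-50 - 2/27)*(-1 - 40) = -1352/27*(-41) = 55432/27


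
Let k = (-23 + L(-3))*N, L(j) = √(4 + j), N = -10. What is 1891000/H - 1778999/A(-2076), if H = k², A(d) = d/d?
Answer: -430508303/242 ≈ -1.7790e+6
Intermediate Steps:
k = 220 (k = (-23 + √(4 - 3))*(-10) = (-23 + √1)*(-10) = (-23 + 1)*(-10) = -22*(-10) = 220)
A(d) = 1
H = 48400 (H = 220² = 48400)
1891000/H - 1778999/A(-2076) = 1891000/48400 - 1778999/1 = 1891000*(1/48400) - 1778999*1 = 9455/242 - 1778999 = -430508303/242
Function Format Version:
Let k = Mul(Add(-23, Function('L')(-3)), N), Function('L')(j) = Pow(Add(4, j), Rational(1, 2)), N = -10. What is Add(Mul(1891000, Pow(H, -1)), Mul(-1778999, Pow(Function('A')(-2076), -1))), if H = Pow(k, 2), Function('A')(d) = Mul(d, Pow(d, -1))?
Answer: Rational(-430508303, 242) ≈ -1.7790e+6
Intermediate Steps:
k = 220 (k = Mul(Add(-23, Pow(Add(4, -3), Rational(1, 2))), -10) = Mul(Add(-23, Pow(1, Rational(1, 2))), -10) = Mul(Add(-23, 1), -10) = Mul(-22, -10) = 220)
Function('A')(d) = 1
H = 48400 (H = Pow(220, 2) = 48400)
Add(Mul(1891000, Pow(H, -1)), Mul(-1778999, Pow(Function('A')(-2076), -1))) = Add(Mul(1891000, Pow(48400, -1)), Mul(-1778999, Pow(1, -1))) = Add(Mul(1891000, Rational(1, 48400)), Mul(-1778999, 1)) = Add(Rational(9455, 242), -1778999) = Rational(-430508303, 242)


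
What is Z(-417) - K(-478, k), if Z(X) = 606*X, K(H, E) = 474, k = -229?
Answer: -253176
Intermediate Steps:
Z(-417) - K(-478, k) = 606*(-417) - 1*474 = -252702 - 474 = -253176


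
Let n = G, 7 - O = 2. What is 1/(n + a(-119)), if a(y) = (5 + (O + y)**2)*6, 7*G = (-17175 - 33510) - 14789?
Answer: 7/480568 ≈ 1.4566e-5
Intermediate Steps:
O = 5 (O = 7 - 1*2 = 7 - 2 = 5)
G = -65474/7 (G = ((-17175 - 33510) - 14789)/7 = (-50685 - 14789)/7 = (1/7)*(-65474) = -65474/7 ≈ -9353.4)
a(y) = 30 + 6*(5 + y)**2 (a(y) = (5 + (5 + y)**2)*6 = 30 + 6*(5 + y)**2)
n = -65474/7 ≈ -9353.4
1/(n + a(-119)) = 1/(-65474/7 + (30 + 6*(5 - 119)**2)) = 1/(-65474/7 + (30 + 6*(-114)**2)) = 1/(-65474/7 + (30 + 6*12996)) = 1/(-65474/7 + (30 + 77976)) = 1/(-65474/7 + 78006) = 1/(480568/7) = 7/480568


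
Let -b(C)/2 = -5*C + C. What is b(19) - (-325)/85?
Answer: 2649/17 ≈ 155.82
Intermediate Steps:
b(C) = 8*C (b(C) = -2*(-5*C + C) = -(-8)*C = 8*C)
b(19) - (-325)/85 = 8*19 - (-325)/85 = 152 - (-325)/85 = 152 - 1*(-65/17) = 152 + 65/17 = 2649/17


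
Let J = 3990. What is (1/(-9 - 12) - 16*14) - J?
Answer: -88495/21 ≈ -4214.0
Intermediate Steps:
(1/(-9 - 12) - 16*14) - J = (1/(-9 - 12) - 16*14) - 1*3990 = (1/(-21) - 224) - 3990 = (-1/21 - 224) - 3990 = -4705/21 - 3990 = -88495/21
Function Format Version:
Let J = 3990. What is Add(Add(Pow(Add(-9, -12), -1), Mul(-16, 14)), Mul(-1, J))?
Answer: Rational(-88495, 21) ≈ -4214.0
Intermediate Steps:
Add(Add(Pow(Add(-9, -12), -1), Mul(-16, 14)), Mul(-1, J)) = Add(Add(Pow(Add(-9, -12), -1), Mul(-16, 14)), Mul(-1, 3990)) = Add(Add(Pow(-21, -1), -224), -3990) = Add(Add(Rational(-1, 21), -224), -3990) = Add(Rational(-4705, 21), -3990) = Rational(-88495, 21)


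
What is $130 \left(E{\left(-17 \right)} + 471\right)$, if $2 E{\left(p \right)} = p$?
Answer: $60125$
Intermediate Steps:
$E{\left(p \right)} = \frac{p}{2}$
$130 \left(E{\left(-17 \right)} + 471\right) = 130 \left(\frac{1}{2} \left(-17\right) + 471\right) = 130 \left(- \frac{17}{2} + 471\right) = 130 \cdot \frac{925}{2} = 60125$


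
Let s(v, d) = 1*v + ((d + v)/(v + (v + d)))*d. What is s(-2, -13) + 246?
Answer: 3953/17 ≈ 232.53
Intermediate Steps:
s(v, d) = v + d*(d + v)/(d + 2*v) (s(v, d) = v + ((d + v)/(v + (d + v)))*d = v + ((d + v)/(d + 2*v))*d = v + d*(d + v)/(d + 2*v))
s(-2, -13) + 246 = ((-13)² + 2*(-2)² + 2*(-13)*(-2))/(-13 + 2*(-2)) + 246 = (169 + 2*4 + 52)/(-13 - 4) + 246 = (169 + 8 + 52)/(-17) + 246 = -1/17*229 + 246 = -229/17 + 246 = 3953/17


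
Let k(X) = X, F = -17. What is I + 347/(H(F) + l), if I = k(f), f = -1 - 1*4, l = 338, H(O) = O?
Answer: -1258/321 ≈ -3.9190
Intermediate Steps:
f = -5 (f = -1 - 4 = -5)
I = -5
I + 347/(H(F) + l) = -5 + 347/(-17 + 338) = -5 + 347/321 = -1258/321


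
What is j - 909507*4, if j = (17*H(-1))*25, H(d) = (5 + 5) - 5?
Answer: -3635903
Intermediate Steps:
H(d) = 5 (H(d) = 10 - 5 = 5)
j = 2125 (j = (17*5)*25 = 85*25 = 2125)
j - 909507*4 = 2125 - 909507*4 = 2125 - 3638028 = -3635903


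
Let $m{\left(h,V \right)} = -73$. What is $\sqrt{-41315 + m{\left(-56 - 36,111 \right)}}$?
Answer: $2 i \sqrt{10347} \approx 203.44 i$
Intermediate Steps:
$\sqrt{-41315 + m{\left(-56 - 36,111 \right)}} = \sqrt{-41315 - 73} = \sqrt{-41388} = 2 i \sqrt{10347}$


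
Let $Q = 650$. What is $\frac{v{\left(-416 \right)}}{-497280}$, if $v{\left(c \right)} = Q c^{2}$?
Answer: $- \frac{175760}{777} \approx -226.2$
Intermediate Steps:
$v{\left(c \right)} = 650 c^{2}$
$\frac{v{\left(-416 \right)}}{-497280} = \frac{650 \left(-416\right)^{2}}{-497280} = 650 \cdot 173056 \left(- \frac{1}{497280}\right) = 112486400 \left(- \frac{1}{497280}\right) = - \frac{175760}{777}$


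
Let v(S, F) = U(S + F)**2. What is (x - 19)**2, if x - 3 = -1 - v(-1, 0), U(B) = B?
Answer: 324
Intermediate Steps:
v(S, F) = (F + S)**2 (v(S, F) = (S + F)**2 = (F + S)**2)
x = 1 (x = 3 + (-1 - (0 - 1)**2) = 3 + (-1 - 1*(-1)**2) = 3 + (-1 - 1*1) = 3 + (-1 - 1) = 3 - 2 = 1)
(x - 19)**2 = (1 - 19)**2 = (-18)**2 = 324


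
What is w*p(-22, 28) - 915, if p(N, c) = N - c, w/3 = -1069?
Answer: 159435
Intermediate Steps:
w = -3207 (w = 3*(-1069) = -3207)
w*p(-22, 28) - 915 = -3207*(-22 - 1*28) - 915 = -3207*(-22 - 28) - 915 = -3207*(-50) - 915 = 160350 - 915 = 159435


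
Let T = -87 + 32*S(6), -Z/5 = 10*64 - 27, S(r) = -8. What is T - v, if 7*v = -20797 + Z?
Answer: 21461/7 ≈ 3065.9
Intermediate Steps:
Z = -3065 (Z = -5*(10*64 - 27) = -5*(640 - 27) = -5*613 = -3065)
T = -343 (T = -87 + 32*(-8) = -87 - 256 = -343)
v = -23862/7 (v = (-20797 - 3065)/7 = (⅐)*(-23862) = -23862/7 ≈ -3408.9)
T - v = -343 - 1*(-23862/7) = -343 + 23862/7 = 21461/7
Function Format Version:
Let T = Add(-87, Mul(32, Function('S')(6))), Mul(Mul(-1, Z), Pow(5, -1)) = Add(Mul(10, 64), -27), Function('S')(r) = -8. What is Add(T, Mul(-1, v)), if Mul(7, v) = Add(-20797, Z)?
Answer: Rational(21461, 7) ≈ 3065.9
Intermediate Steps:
Z = -3065 (Z = Mul(-5, Add(Mul(10, 64), -27)) = Mul(-5, Add(640, -27)) = Mul(-5, 613) = -3065)
T = -343 (T = Add(-87, Mul(32, -8)) = Add(-87, -256) = -343)
v = Rational(-23862, 7) (v = Mul(Rational(1, 7), Add(-20797, -3065)) = Mul(Rational(1, 7), -23862) = Rational(-23862, 7) ≈ -3408.9)
Add(T, Mul(-1, v)) = Add(-343, Mul(-1, Rational(-23862, 7))) = Add(-343, Rational(23862, 7)) = Rational(21461, 7)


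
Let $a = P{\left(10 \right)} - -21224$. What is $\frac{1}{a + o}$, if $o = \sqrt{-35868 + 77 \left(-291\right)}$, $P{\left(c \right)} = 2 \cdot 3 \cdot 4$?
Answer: $\frac{21248}{451535779} - \frac{15 i \sqrt{259}}{451535779} \approx 4.7057 \cdot 10^{-5} - 5.3462 \cdot 10^{-7} i$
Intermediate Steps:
$P{\left(c \right)} = 24$ ($P{\left(c \right)} = 6 \cdot 4 = 24$)
$o = 15 i \sqrt{259}$ ($o = \sqrt{-35868 - 22407} = \sqrt{-58275} = 15 i \sqrt{259} \approx 241.4 i$)
$a = 21248$ ($a = 24 - -21224 = 24 + 21224 = 21248$)
$\frac{1}{a + o} = \frac{1}{21248 + 15 i \sqrt{259}}$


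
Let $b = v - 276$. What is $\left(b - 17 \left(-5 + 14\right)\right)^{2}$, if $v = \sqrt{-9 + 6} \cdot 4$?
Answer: $183993 - 3432 i \sqrt{3} \approx 1.8399 \cdot 10^{5} - 5944.4 i$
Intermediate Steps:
$v = 4 i \sqrt{3}$ ($v = \sqrt{-3} \cdot 4 = i \sqrt{3} \cdot 4 = 4 i \sqrt{3} \approx 6.9282 i$)
$b = -276 + 4 i \sqrt{3}$ ($b = 4 i \sqrt{3} - 276 = -276 + 4 i \sqrt{3} \approx -276.0 + 6.9282 i$)
$\left(b - 17 \left(-5 + 14\right)\right)^{2} = \left(\left(-276 + 4 i \sqrt{3}\right) - 17 \left(-5 + 14\right)\right)^{2} = \left(\left(-276 + 4 i \sqrt{3}\right) - 153\right)^{2} = \left(-429 + 4 i \sqrt{3}\right)^{2}$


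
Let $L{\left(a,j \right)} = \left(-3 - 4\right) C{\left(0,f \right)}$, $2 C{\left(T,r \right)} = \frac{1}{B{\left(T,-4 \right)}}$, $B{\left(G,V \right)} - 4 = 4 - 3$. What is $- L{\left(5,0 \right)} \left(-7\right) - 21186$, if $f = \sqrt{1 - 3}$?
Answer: $- \frac{211909}{10} \approx -21191.0$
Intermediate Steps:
$f = i \sqrt{2}$ ($f = \sqrt{-2} = i \sqrt{2} \approx 1.4142 i$)
$B{\left(G,V \right)} = 5$ ($B{\left(G,V \right)} = 4 + \left(4 - 3\right) = 4 + 1 = 5$)
$C{\left(T,r \right)} = \frac{1}{10}$ ($C{\left(T,r \right)} = \frac{1}{2 \cdot 5} = \frac{1}{2} \cdot \frac{1}{5} = \frac{1}{10}$)
$L{\left(a,j \right)} = - \frac{7}{10}$ ($L{\left(a,j \right)} = \left(-3 - 4\right) \frac{1}{10} = \left(-7\right) \frac{1}{10} = - \frac{7}{10}$)
$- L{\left(5,0 \right)} \left(-7\right) - 21186 = \left(-1\right) \left(- \frac{7}{10}\right) \left(-7\right) - 21186 = \frac{7}{10} \left(-7\right) - 21186 = - \frac{49}{10} - 21186 = - \frac{211909}{10}$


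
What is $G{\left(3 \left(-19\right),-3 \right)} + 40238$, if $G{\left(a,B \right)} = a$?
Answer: $40181$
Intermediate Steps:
$G{\left(3 \left(-19\right),-3 \right)} + 40238 = 3 \left(-19\right) + 40238 = -57 + 40238 = 40181$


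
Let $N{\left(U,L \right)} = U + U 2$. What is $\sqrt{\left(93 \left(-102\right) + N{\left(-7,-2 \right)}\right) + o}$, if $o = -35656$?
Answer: $i \sqrt{45163} \approx 212.52 i$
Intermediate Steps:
$N{\left(U,L \right)} = 3 U$ ($N{\left(U,L \right)} = U + 2 U = 3 U$)
$\sqrt{\left(93 \left(-102\right) + N{\left(-7,-2 \right)}\right) + o} = \sqrt{\left(93 \left(-102\right) + 3 \left(-7\right)\right) - 35656} = \sqrt{\left(-9486 - 21\right) - 35656} = \sqrt{-9507 - 35656} = \sqrt{-45163} = i \sqrt{45163}$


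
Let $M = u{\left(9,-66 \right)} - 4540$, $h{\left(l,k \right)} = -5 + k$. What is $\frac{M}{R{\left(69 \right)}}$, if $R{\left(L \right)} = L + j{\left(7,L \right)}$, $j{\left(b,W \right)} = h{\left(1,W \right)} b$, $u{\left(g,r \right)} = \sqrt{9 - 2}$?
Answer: $- \frac{4540}{517} + \frac{\sqrt{7}}{517} \approx -8.7763$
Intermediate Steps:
$u{\left(g,r \right)} = \sqrt{7}$
$j{\left(b,W \right)} = b \left(-5 + W\right)$ ($j{\left(b,W \right)} = \left(-5 + W\right) b = b \left(-5 + W\right)$)
$R{\left(L \right)} = -35 + 8 L$ ($R{\left(L \right)} = L + 7 \left(-5 + L\right) = L + \left(-35 + 7 L\right) = -35 + 8 L$)
$M = -4540 + \sqrt{7}$ ($M = \sqrt{7} - 4540 = -4540 + \sqrt{7} \approx -4537.4$)
$\frac{M}{R{\left(69 \right)}} = \frac{-4540 + \sqrt{7}}{-35 + 8 \cdot 69} = \frac{-4540 + \sqrt{7}}{-35 + 552} = \frac{-4540 + \sqrt{7}}{517} = \left(-4540 + \sqrt{7}\right) \frac{1}{517} = - \frac{4540}{517} + \frac{\sqrt{7}}{517}$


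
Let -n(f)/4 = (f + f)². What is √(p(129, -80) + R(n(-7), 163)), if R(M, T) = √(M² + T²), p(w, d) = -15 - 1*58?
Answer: √(-73 + 5*√25649) ≈ 26.977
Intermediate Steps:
n(f) = -16*f² (n(f) = -4*(f + f)² = -4*4*f² = -16*f²)
p(w, d) = -73 (p(w, d) = -15 - 58 = -73)
√(p(129, -80) + R(n(-7), 163)) = √(-73 + √((-16*(-7)²)² + 163²)) = √(-73 + √((-16*49)² + 26569)) = √(-73 + √((-784)² + 26569)) = √(-73 + √(614656 + 26569)) = √(-73 + √641225) = √(-73 + 5*√25649)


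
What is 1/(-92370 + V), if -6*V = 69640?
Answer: -3/311930 ≈ -9.6175e-6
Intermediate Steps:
V = -34820/3 (V = -⅙*69640 = -34820/3 ≈ -11607.)
1/(-92370 + V) = 1/(-92370 - 34820/3) = 1/(-311930/3) = -3/311930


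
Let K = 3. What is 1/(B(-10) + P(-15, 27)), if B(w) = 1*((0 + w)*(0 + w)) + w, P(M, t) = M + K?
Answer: 1/78 ≈ 0.012821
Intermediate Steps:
P(M, t) = 3 + M (P(M, t) = M + 3 = 3 + M)
B(w) = w + w**2 (B(w) = 1*(w*w) + w = 1*w**2 + w = w**2 + w = w + w**2)
1/(B(-10) + P(-15, 27)) = 1/(-10*(1 - 10) + (3 - 15)) = 1/(-10*(-9) - 12) = 1/(90 - 12) = 1/78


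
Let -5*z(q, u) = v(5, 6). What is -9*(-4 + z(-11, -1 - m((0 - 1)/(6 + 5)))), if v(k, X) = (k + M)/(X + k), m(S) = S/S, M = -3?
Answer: 1998/55 ≈ 36.327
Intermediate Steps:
m(S) = 1
v(k, X) = (-3 + k)/(X + k) (v(k, X) = (k - 3)/(X + k) = (-3 + k)/(X + k))
z(q, u) = -2/55 (z(q, u) = -(-3 + 5)/(5*(6 + 5)) = -2/(5*11) = -2/55)
-9*(-4 + z(-11, -1 - m((0 - 1)/(6 + 5)))) = -9*(-4 - 2/55) = -9*(-222/55) = 1998/55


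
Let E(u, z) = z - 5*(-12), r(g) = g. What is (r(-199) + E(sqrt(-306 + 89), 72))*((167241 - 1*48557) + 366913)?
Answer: -32534999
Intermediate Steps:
E(u, z) = 60 + z (E(u, z) = z + 60 = 60 + z)
(r(-199) + E(sqrt(-306 + 89), 72))*((167241 - 1*48557) + 366913) = (-199 + (60 + 72))*((167241 - 1*48557) + 366913) = (-199 + 132)*((167241 - 48557) + 366913) = -67*(118684 + 366913) = -67*485597 = -32534999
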